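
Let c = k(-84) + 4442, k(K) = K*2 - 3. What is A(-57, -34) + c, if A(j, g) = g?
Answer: 4237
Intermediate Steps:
k(K) = -3 + 2*K (k(K) = 2*K - 3 = -3 + 2*K)
c = 4271 (c = (-3 + 2*(-84)) + 4442 = (-3 - 168) + 4442 = -171 + 4442 = 4271)
A(-57, -34) + c = -34 + 4271 = 4237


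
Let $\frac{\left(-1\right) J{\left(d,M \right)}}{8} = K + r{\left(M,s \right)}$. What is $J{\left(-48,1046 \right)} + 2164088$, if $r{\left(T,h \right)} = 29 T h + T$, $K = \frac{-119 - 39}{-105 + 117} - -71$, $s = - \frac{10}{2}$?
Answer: $\frac{10105852}{3} \approx 3.3686 \cdot 10^{6}$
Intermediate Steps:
$s = -5$ ($s = \left(-10\right) \frac{1}{2} = -5$)
$K = \frac{347}{6}$ ($K = - \frac{158}{12} + 71 = \left(-158\right) \frac{1}{12} + 71 = - \frac{79}{6} + 71 = \frac{347}{6} \approx 57.833$)
$r{\left(T,h \right)} = T + 29 T h$ ($r{\left(T,h \right)} = 29 T h + T = T + 29 T h$)
$J{\left(d,M \right)} = - \frac{1388}{3} + 1152 M$ ($J{\left(d,M \right)} = - 8 \left(\frac{347}{6} + M \left(1 + 29 \left(-5\right)\right)\right) = - 8 \left(\frac{347}{6} + M \left(1 - 145\right)\right) = - 8 \left(\frac{347}{6} + M \left(-144\right)\right) = - 8 \left(\frac{347}{6} - 144 M\right) = - \frac{1388}{3} + 1152 M$)
$J{\left(-48,1046 \right)} + 2164088 = \left(- \frac{1388}{3} + 1152 \cdot 1046\right) + 2164088 = \left(- \frac{1388}{3} + 1204992\right) + 2164088 = \frac{3613588}{3} + 2164088 = \frac{10105852}{3}$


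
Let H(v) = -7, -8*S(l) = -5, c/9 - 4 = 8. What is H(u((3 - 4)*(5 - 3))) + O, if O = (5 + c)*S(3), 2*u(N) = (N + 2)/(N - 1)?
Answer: 509/8 ≈ 63.625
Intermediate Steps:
c = 108 (c = 36 + 9*8 = 36 + 72 = 108)
S(l) = 5/8 (S(l) = -⅛*(-5) = 5/8)
u(N) = (2 + N)/(2*(-1 + N)) (u(N) = ((N + 2)/(N - 1))/2 = ((2 + N)/(-1 + N))/2 = (2 + N)/(2*(-1 + N)))
O = 565/8 (O = (5 + 108)*(5/8) = 113*(5/8) = 565/8 ≈ 70.625)
H(u((3 - 4)*(5 - 3))) + O = -7 + 565/8 = 509/8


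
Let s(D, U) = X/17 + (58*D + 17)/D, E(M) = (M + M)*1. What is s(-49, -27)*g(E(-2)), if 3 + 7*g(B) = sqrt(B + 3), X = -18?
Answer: -141429/5831 + 47143*I/5831 ≈ -24.255 + 8.0849*I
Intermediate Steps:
E(M) = 2*M (E(M) = (2*M)*1 = 2*M)
s(D, U) = -18/17 + (17 + 58*D)/D (s(D, U) = -18/17 + (58*D + 17)/D = -18*1/17 + (17 + 58*D)/D = -18/17 + (17 + 58*D)/D)
g(B) = -3/7 + sqrt(3 + B)/7 (g(B) = -3/7 + sqrt(B + 3)/7 = -3/7 + sqrt(3 + B)/7)
s(-49, -27)*g(E(-2)) = (968/17 + 17/(-49))*(-3/7 + sqrt(3 + 2*(-2))/7) = (968/17 + 17*(-1/49))*(-3/7 + sqrt(3 - 4)/7) = (968/17 - 17/49)*(-3/7 + sqrt(-1)/7) = 47143*(-3/7 + I/7)/833 = -141429/5831 + 47143*I/5831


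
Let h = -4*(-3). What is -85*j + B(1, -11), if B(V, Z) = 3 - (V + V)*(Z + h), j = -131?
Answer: 11136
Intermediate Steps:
h = 12
B(V, Z) = 3 - 2*V*(12 + Z) (B(V, Z) = 3 - (V + V)*(Z + 12) = 3 - 2*V*(12 + Z))
-85*j + B(1, -11) = -85*(-131) + (3 - 24*1 - 2*1*(-11)) = 11135 + (3 - 24 + 22) = 11135 + 1 = 11136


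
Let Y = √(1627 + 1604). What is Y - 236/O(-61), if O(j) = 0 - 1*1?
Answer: 236 + 3*√359 ≈ 292.84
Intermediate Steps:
O(j) = -1 (O(j) = 0 - 1 = -1)
Y = 3*√359 (Y = √3231 = 3*√359 ≈ 56.842)
Y - 236/O(-61) = 3*√359 - 236/(-1) = 3*√359 - 236*(-1) = 3*√359 - 1*(-236) = 3*√359 + 236 = 236 + 3*√359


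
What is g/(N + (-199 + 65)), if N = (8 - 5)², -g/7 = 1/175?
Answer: 1/3125 ≈ 0.00032000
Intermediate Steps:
g = -1/25 (g = -7/175 = -7*1/175 = -1/25 ≈ -0.040000)
N = 9 (N = 3² = 9)
g/(N + (-199 + 65)) = -1/(25*(9 + (-199 + 65))) = -1/(25*(9 - 134)) = -1/25/(-125) = -1/25*(-1/125) = 1/3125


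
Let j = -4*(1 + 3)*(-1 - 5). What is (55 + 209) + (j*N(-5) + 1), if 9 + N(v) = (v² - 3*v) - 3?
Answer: 2953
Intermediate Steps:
N(v) = -12 + v² - 3*v (N(v) = -9 + ((v² - 3*v) - 3) = -9 + (-3 + v² - 3*v) = -12 + v² - 3*v)
j = 96 (j = -16*(-6) = -4*(-24) = 96)
(55 + 209) + (j*N(-5) + 1) = (55 + 209) + (96*(-12 + (-5)² - 3*(-5)) + 1) = 264 + (96*(-12 + 25 + 15) + 1) = 264 + (96*28 + 1) = 264 + (2688 + 1) = 264 + 2689 = 2953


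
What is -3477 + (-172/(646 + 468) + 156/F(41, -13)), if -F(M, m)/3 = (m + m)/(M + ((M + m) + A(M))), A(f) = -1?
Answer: -1861023/557 ≈ -3341.2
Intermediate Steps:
F(M, m) = -6*m/(-1 + m + 2*M) (F(M, m) = -3*(m + m)/(M + ((M + m) - 1)) = -3*2*m/(M + (-1 + M + m)) = -3*2*m/(-1 + m + 2*M) = -6*m/(-1 + m + 2*M))
-3477 + (-172/(646 + 468) + 156/F(41, -13)) = -3477 + (-172/(646 + 468) + 156/((-6*(-13)/(-1 - 13 + 2*41)))) = -3477 + (-172/1114 + 156/((-6*(-13)/(-1 - 13 + 82)))) = -3477 + (-172*1/1114 + 156/((-6*(-13)/68))) = -3477 + (-86/557 + 156/((-6*(-13)*1/68))) = -3477 + (-86/557 + 156/(39/34)) = -3477 + (-86/557 + 156*(34/39)) = -3477 + (-86/557 + 136) = -3477 + 75666/557 = -1861023/557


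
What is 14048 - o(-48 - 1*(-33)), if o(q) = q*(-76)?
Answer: 12908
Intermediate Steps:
o(q) = -76*q
14048 - o(-48 - 1*(-33)) = 14048 - (-76)*(-48 - 1*(-33)) = 14048 - (-76)*(-48 + 33) = 14048 - (-76)*(-15) = 14048 - 1*1140 = 14048 - 1140 = 12908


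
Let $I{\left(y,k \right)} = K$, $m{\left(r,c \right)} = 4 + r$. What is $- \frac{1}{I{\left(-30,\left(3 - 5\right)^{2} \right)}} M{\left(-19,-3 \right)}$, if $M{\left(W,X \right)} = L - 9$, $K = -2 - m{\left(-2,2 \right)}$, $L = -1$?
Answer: $- \frac{5}{2} \approx -2.5$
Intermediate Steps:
$K = -4$ ($K = -2 - \left(4 - 2\right) = -2 - 2 = -4$)
$I{\left(y,k \right)} = -4$
$M{\left(W,X \right)} = -10$ ($M{\left(W,X \right)} = -1 - 9 = -10$)
$- \frac{1}{I{\left(-30,\left(3 - 5\right)^{2} \right)}} M{\left(-19,-3 \right)} = - \frac{1}{-4} \left(-10\right) = \left(-1\right) \left(- \frac{1}{4}\right) \left(-10\right) = \frac{1}{4} \left(-10\right) = - \frac{5}{2}$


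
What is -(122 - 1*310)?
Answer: 188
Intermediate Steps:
-(122 - 1*310) = -(122 - 310) = -1*(-188) = 188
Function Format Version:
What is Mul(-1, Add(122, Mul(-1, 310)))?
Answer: 188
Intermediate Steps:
Mul(-1, Add(122, Mul(-1, 310))) = Mul(-1, Add(122, -310)) = Mul(-1, -188) = 188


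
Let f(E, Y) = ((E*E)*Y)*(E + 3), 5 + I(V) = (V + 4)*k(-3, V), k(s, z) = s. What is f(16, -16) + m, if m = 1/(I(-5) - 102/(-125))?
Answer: -11518077/148 ≈ -77825.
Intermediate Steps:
I(V) = -17 - 3*V (I(V) = -5 + (V + 4)*(-3) = -5 + (4 + V)*(-3) = -5 + (-12 - 3*V) = -17 - 3*V)
f(E, Y) = Y*E²*(3 + E) (f(E, Y) = (E²*Y)*(3 + E) = (Y*E²)*(3 + E) = Y*E²*(3 + E))
m = -125/148 (m = 1/((-17 - 3*(-5)) - 102/(-125)) = 1/((-17 + 15) - 102*(-1/125)) = 1/(-2 + 102/125) = 1/(-148/125) = -125/148 ≈ -0.84459)
f(16, -16) + m = -16*16²*(3 + 16) - 125/148 = -16*256*19 - 125/148 = -77824 - 125/148 = -11518077/148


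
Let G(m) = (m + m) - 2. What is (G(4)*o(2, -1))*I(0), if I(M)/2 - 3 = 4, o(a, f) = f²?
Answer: 84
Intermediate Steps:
G(m) = -2 + 2*m (G(m) = 2*m - 2 = -2 + 2*m)
I(M) = 14 (I(M) = 6 + 2*4 = 6 + 8 = 14)
(G(4)*o(2, -1))*I(0) = ((-2 + 2*4)*(-1)²)*14 = ((-2 + 8)*1)*14 = (6*1)*14 = 6*14 = 84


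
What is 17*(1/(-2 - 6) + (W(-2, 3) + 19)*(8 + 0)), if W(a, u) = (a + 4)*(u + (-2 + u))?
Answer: 29359/8 ≈ 3669.9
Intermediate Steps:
W(a, u) = (-2 + 2*u)*(4 + a) (W(a, u) = (4 + a)*(-2 + 2*u) = (-2 + 2*u)*(4 + a))
17*(1/(-2 - 6) + (W(-2, 3) + 19)*(8 + 0)) = 17*(1/(-2 - 6) + ((-8 - 2*(-2) + 8*3 + 2*(-2)*3) + 19)*(8 + 0)) = 17*(1/(-8) + ((-8 + 4 + 24 - 12) + 19)*8) = 17*(-⅛ + (8 + 19)*8) = 17*(-⅛ + 27*8) = 17*(-⅛ + 216) = 17*(1727/8) = 29359/8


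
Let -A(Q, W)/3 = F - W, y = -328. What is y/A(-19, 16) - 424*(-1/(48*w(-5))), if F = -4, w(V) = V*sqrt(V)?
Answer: -82/15 + 53*I*sqrt(5)/150 ≈ -5.4667 + 0.79008*I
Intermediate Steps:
w(V) = V**(3/2)
A(Q, W) = 12 + 3*W (A(Q, W) = -3*(-4 - W) = 12 + 3*W)
y/A(-19, 16) - 424*(-1/(48*w(-5))) = -328/(12 + 3*16) - 424*(-I*sqrt(5)/1200) = -328/(12 + 48) - 424*(-I*sqrt(5)/1200) = -328/60 - 424*(-I*sqrt(5)/1200) = -328*1/60 - 424*(-I*sqrt(5)/1200) = -82/15 - (-53)*I*sqrt(5)/150 = -82/15 + 53*I*sqrt(5)/150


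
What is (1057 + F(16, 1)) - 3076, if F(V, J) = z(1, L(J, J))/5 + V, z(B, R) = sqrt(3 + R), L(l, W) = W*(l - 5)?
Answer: -2003 + I/5 ≈ -2003.0 + 0.2*I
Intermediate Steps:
L(l, W) = W*(-5 + l)
F(V, J) = V + sqrt(3 + J*(-5 + J))/5 (F(V, J) = sqrt(3 + J*(-5 + J))/5 + V = V + sqrt(3 + J*(-5 + J))/5)
(1057 + F(16, 1)) - 3076 = (1057 + (16 + sqrt(3 + 1*(-5 + 1))/5)) - 3076 = (1057 + (16 + sqrt(3 + 1*(-4))/5)) - 3076 = (1057 + (16 + sqrt(3 - 4)/5)) - 3076 = (1057 + (16 + sqrt(-1)/5)) - 3076 = (1057 + (16 + I/5)) - 3076 = (1073 + I/5) - 3076 = -2003 + I/5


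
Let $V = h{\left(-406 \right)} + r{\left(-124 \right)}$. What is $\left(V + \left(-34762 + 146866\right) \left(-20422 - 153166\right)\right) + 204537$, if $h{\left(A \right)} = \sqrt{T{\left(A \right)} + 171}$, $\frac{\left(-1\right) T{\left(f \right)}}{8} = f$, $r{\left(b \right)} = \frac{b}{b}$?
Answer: $-19459704614 + \sqrt{3419} \approx -1.946 \cdot 10^{10}$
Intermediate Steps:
$r{\left(b \right)} = 1$
$T{\left(f \right)} = - 8 f$
$h{\left(A \right)} = \sqrt{171 - 8 A}$ ($h{\left(A \right)} = \sqrt{- 8 A + 171} = \sqrt{171 - 8 A}$)
$V = 1 + \sqrt{3419}$ ($V = \sqrt{171 - -3248} + 1 = \sqrt{171 + 3248} + 1 = \sqrt{3419} + 1 = 1 + \sqrt{3419} \approx 59.472$)
$\left(V + \left(-34762 + 146866\right) \left(-20422 - 153166\right)\right) + 204537 = \left(\left(1 + \sqrt{3419}\right) + \left(-34762 + 146866\right) \left(-20422 - 153166\right)\right) + 204537 = \left(\left(1 + \sqrt{3419}\right) + 112104 \left(-173588\right)\right) + 204537 = \left(\left(1 + \sqrt{3419}\right) - 19459909152\right) + 204537 = \left(-19459909151 + \sqrt{3419}\right) + 204537 = -19459704614 + \sqrt{3419}$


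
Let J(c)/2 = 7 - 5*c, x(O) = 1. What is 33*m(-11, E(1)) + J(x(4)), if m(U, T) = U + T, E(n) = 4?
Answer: -227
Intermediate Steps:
J(c) = 14 - 10*c (J(c) = 2*(7 - 5*c) = 14 - 10*c)
m(U, T) = T + U
33*m(-11, E(1)) + J(x(4)) = 33*(4 - 11) + (14 - 10*1) = 33*(-7) + (14 - 10) = -231 + 4 = -227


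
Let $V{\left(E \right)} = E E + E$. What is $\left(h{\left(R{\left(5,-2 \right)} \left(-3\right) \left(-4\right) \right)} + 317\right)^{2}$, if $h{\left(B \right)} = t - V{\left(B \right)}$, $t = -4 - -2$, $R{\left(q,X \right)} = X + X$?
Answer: $3767481$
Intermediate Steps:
$R{\left(q,X \right)} = 2 X$
$V{\left(E \right)} = E + E^{2}$ ($V{\left(E \right)} = E^{2} + E = E + E^{2}$)
$t = -2$ ($t = -4 + 2 = -2$)
$h{\left(B \right)} = -2 - B \left(1 + B\right)$
$\left(h{\left(R{\left(5,-2 \right)} \left(-3\right) \left(-4\right) \right)} + 317\right)^{2} = \left(\left(-2 - 2 \left(-2\right) \left(-3\right) \left(-4\right) \left(1 + 2 \left(-2\right) \left(-3\right) \left(-4\right)\right)\right) + 317\right)^{2} = \left(\left(-2 - \left(-4\right) \left(-3\right) \left(-4\right) \left(1 + \left(-4\right) \left(-3\right) \left(-4\right)\right)\right) + 317\right)^{2} = \left(\left(-2 - 12 \left(-4\right) \left(1 + 12 \left(-4\right)\right)\right) + 317\right)^{2} = \left(\left(-2 - - 48 \left(1 - 48\right)\right) + 317\right)^{2} = \left(\left(-2 - \left(-48\right) \left(-47\right)\right) + 317\right)^{2} = \left(\left(-2 - 2256\right) + 317\right)^{2} = \left(-2258 + 317\right)^{2} = \left(-1941\right)^{2} = 3767481$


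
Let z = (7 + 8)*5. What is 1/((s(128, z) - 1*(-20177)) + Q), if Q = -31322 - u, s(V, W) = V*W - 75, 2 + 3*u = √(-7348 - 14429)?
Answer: -2082/3374563 + 3*I*√21777/23621941 ≈ -0.00061697 + 1.8742e-5*I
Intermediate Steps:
z = 75 (z = 15*5 = 75)
u = -⅔ + I*√21777/3 (u = -⅔ + √(-7348 - 14429)/3 = -⅔ + √(-21777)/3 = -⅔ + (I*√21777)/3 = -⅔ + I*√21777/3 ≈ -0.66667 + 49.19*I)
s(V, W) = -75 + V*W
Q = -93964/3 - I*√21777/3 (Q = -31322 - (-⅔ + I*√21777/3) = -31322 + (⅔ - I*√21777/3) = -93964/3 - I*√21777/3 ≈ -31321.0 - 49.19*I)
1/((s(128, z) - 1*(-20177)) + Q) = 1/(((-75 + 128*75) - 1*(-20177)) + (-93964/3 - I*√21777/3)) = 1/(((-75 + 9600) + 20177) + (-93964/3 - I*√21777/3)) = 1/((9525 + 20177) + (-93964/3 - I*√21777/3)) = 1/(29702 + (-93964/3 - I*√21777/3)) = 1/(-4858/3 - I*√21777/3)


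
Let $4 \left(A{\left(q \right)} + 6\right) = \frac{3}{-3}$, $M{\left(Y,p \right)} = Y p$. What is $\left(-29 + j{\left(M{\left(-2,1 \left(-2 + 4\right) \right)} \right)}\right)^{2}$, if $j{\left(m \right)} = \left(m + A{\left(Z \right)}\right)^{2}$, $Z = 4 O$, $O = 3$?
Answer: $\frac{1481089}{256} \approx 5785.5$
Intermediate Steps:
$Z = 12$ ($Z = 4 \cdot 3 = 12$)
$A{\left(q \right)} = - \frac{25}{4}$ ($A{\left(q \right)} = -6 + \frac{3 \frac{1}{-3}}{4} = -6 + \frac{3 \left(- \frac{1}{3}\right)}{4} = -6 + \frac{1}{4} \left(-1\right) = -6 - \frac{1}{4} = - \frac{25}{4}$)
$j{\left(m \right)} = \left(- \frac{25}{4} + m\right)^{2}$ ($j{\left(m \right)} = \left(m - \frac{25}{4}\right)^{2} = \left(- \frac{25}{4} + m\right)^{2}$)
$\left(-29 + j{\left(M{\left(-2,1 \left(-2 + 4\right) \right)} \right)}\right)^{2} = \left(-29 + \frac{\left(-25 + 4 \left(- 2 \cdot 1 \left(-2 + 4\right)\right)\right)^{2}}{16}\right)^{2} = \left(-29 + \frac{\left(-25 + 4 \left(- 2 \cdot 1 \cdot 2\right)\right)^{2}}{16}\right)^{2} = \left(-29 + \frac{\left(-25 + 4 \left(\left(-2\right) 2\right)\right)^{2}}{16}\right)^{2} = \left(-29 + \frac{\left(-25 + 4 \left(-4\right)\right)^{2}}{16}\right)^{2} = \left(-29 + \frac{\left(-25 - 16\right)^{2}}{16}\right)^{2} = \left(-29 + \frac{\left(-41\right)^{2}}{16}\right)^{2} = \left(-29 + \frac{1}{16} \cdot 1681\right)^{2} = \left(-29 + \frac{1681}{16}\right)^{2} = \left(\frac{1217}{16}\right)^{2} = \frac{1481089}{256}$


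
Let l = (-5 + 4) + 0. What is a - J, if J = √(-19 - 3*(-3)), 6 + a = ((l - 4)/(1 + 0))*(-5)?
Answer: 19 - I*√10 ≈ 19.0 - 3.1623*I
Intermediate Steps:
l = -1 (l = -1 + 0 = -1)
a = 19 (a = -6 + ((-1 - 4)/(1 + 0))*(-5) = -6 - 5/1*(-5) = -6 - 5*1*(-5) = -6 - 5*(-5) = -6 + 25 = 19)
J = I*√10 (J = √(-19 + 9) = √(-10) = I*√10 ≈ 3.1623*I)
a - J = 19 - I*√10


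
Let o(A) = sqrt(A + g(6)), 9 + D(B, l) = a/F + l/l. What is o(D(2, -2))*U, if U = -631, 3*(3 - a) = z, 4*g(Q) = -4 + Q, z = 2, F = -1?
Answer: -631*I*sqrt(354)/6 ≈ -1978.7*I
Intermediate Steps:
g(Q) = -1 + Q/4 (g(Q) = (-4 + Q)/4 = -1 + Q/4)
a = 7/3 (a = 3 - 1/3*2 = 3 - 2/3 = 7/3 ≈ 2.3333)
D(B, l) = -31/3 (D(B, l) = -9 + ((7/3)/(-1) + l/l) = -9 + ((7/3)*(-1) + 1) = -9 + (-7/3 + 1) = -9 - 4/3 = -31/3)
o(A) = sqrt(1/2 + A) (o(A) = sqrt(A + (-1 + (1/4)*6)) = sqrt(A + (-1 + 3/2)) = sqrt(A + 1/2) = sqrt(1/2 + A))
o(D(2, -2))*U = (sqrt(2 + 4*(-31/3))/2)*(-631) = (sqrt(2 - 124/3)/2)*(-631) = (sqrt(-118/3)/2)*(-631) = ((I*sqrt(354)/3)/2)*(-631) = (I*sqrt(354)/6)*(-631) = -631*I*sqrt(354)/6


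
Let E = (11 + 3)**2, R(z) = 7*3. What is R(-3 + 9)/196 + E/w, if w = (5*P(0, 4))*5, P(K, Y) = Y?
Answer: 1447/700 ≈ 2.0671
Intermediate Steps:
R(z) = 21
w = 100 (w = (5*4)*5 = 20*5 = 100)
E = 196 (E = 14**2 = 196)
R(-3 + 9)/196 + E/w = 21/196 + 196/100 = 21*(1/196) + 196*(1/100) = 3/28 + 49/25 = 1447/700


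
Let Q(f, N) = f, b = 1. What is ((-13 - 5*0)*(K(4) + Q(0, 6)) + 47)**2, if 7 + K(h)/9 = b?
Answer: 561001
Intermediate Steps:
K(h) = -54 (K(h) = -63 + 9*1 = -63 + 9 = -54)
((-13 - 5*0)*(K(4) + Q(0, 6)) + 47)**2 = ((-13 - 5*0)*(-54 + 0) + 47)**2 = ((-13 + 0)*(-54) + 47)**2 = (-13*(-54) + 47)**2 = (702 + 47)**2 = 749**2 = 561001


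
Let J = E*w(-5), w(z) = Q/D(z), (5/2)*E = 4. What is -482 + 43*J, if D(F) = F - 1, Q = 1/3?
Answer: -21862/45 ≈ -485.82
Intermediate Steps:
E = 8/5 (E = (⅖)*4 = 8/5 ≈ 1.6000)
Q = ⅓ ≈ 0.33333
D(F) = -1 + F
w(z) = 1/(3*(-1 + z))
J = -4/45 (J = 8*(1/(3*(-1 - 5)))/5 = 8*((⅓)/(-6))/5 = 8*((⅓)*(-⅙))/5 = (8/5)*(-1/18) = -4/45 ≈ -0.088889)
-482 + 43*J = -482 + 43*(-4/45) = -482 - 172/45 = -21862/45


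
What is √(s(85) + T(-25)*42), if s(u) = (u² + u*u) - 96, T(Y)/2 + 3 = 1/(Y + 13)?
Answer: √14095 ≈ 118.72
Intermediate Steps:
T(Y) = -6 + 2/(13 + Y) (T(Y) = -6 + 2/(Y + 13) = -6 + 2/(13 + Y))
s(u) = -96 + 2*u² (s(u) = (u² + u²) - 96 = 2*u² - 96 = -96 + 2*u²)
√(s(85) + T(-25)*42) = √((-96 + 2*85²) + (2*(-38 - 3*(-25))/(13 - 25))*42) = √((-96 + 2*7225) + (2*(-38 + 75)/(-12))*42) = √((-96 + 14450) + (2*(-1/12)*37)*42) = √(14354 - 37/6*42) = √(14354 - 259) = √14095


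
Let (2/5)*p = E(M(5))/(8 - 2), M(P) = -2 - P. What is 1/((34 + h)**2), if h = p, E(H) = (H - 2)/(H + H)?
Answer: 3136/3682561 ≈ 0.00085158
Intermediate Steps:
E(H) = (-2 + H)/(2*H) (E(H) = (-2 + H)/((2*H)) = (-2 + H)*(1/(2*H)) = (-2 + H)/(2*H))
p = 15/56 (p = 5*(((-2 + (-2 - 1*5))/(2*(-2 - 1*5)))/(8 - 2))/2 = 5*(((-2 + (-2 - 5))/(2*(-2 - 5)))/6)/2 = 5*(((1/2)*(-2 - 7)/(-7))*(1/6))/2 = 5*(((1/2)*(-1/7)*(-9))*(1/6))/2 = 5*((9/14)*(1/6))/2 = (5/2)*(3/28) = 15/56 ≈ 0.26786)
h = 15/56 ≈ 0.26786
1/((34 + h)**2) = 1/((34 + 15/56)**2) = 1/((1919/56)**2) = 1/(3682561/3136) = 3136/3682561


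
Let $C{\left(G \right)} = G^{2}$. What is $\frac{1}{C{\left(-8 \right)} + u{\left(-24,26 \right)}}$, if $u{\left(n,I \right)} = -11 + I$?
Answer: $\frac{1}{79} \approx 0.012658$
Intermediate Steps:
$\frac{1}{C{\left(-8 \right)} + u{\left(-24,26 \right)}} = \frac{1}{\left(-8\right)^{2} + \left(-11 + 26\right)} = \frac{1}{64 + 15} = \frac{1}{79}$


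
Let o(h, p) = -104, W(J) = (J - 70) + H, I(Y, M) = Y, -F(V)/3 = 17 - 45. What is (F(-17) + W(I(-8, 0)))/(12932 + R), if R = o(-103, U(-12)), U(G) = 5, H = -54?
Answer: -4/1069 ≈ -0.0037418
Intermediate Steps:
F(V) = 84 (F(V) = -3*(17 - 45) = -3*(-28) = 84)
W(J) = -124 + J (W(J) = (J - 70) - 54 = (-70 + J) - 54 = -124 + J)
R = -104
(F(-17) + W(I(-8, 0)))/(12932 + R) = (84 + (-124 - 8))/(12932 - 104) = (84 - 132)/12828 = -48*1/12828 = -4/1069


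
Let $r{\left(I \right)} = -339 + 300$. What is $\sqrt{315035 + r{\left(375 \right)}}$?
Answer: $2 \sqrt{78749} \approx 561.25$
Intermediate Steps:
$r{\left(I \right)} = -39$
$\sqrt{315035 + r{\left(375 \right)}} = \sqrt{315035 - 39} = \sqrt{314996} = 2 \sqrt{78749}$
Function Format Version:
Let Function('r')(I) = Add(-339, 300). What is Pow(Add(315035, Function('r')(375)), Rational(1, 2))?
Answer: Mul(2, Pow(78749, Rational(1, 2))) ≈ 561.25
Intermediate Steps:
Function('r')(I) = -39
Pow(Add(315035, Function('r')(375)), Rational(1, 2)) = Pow(Add(315035, -39), Rational(1, 2)) = Pow(314996, Rational(1, 2)) = Mul(2, Pow(78749, Rational(1, 2)))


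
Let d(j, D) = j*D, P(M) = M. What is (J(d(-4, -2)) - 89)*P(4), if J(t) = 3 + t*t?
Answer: -88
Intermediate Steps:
d(j, D) = D*j
J(t) = 3 + t²
(J(d(-4, -2)) - 89)*P(4) = ((3 + (-2*(-4))²) - 89)*4 = ((3 + 8²) - 89)*4 = ((3 + 64) - 89)*4 = (67 - 89)*4 = -22*4 = -88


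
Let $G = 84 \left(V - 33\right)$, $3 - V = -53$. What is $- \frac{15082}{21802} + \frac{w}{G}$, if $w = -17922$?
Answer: $- \frac{34989489}{3510122} \approx -9.9682$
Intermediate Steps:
$V = 56$ ($V = 3 - -53 = 3 + 53 = 56$)
$G = 1932$ ($G = 84 \left(56 - 33\right) = 84 \cdot 23 = 1932$)
$- \frac{15082}{21802} + \frac{w}{G} = - \frac{15082}{21802} - \frac{17922}{1932} = \left(-15082\right) \frac{1}{21802} - \frac{2987}{322} = - \frac{7541}{10901} - \frac{2987}{322} = - \frac{34989489}{3510122}$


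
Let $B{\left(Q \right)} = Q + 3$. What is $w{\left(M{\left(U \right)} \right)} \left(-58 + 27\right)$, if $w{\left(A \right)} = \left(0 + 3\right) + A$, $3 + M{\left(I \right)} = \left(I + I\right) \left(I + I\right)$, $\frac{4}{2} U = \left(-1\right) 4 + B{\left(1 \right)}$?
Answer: $0$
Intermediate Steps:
$B{\left(Q \right)} = 3 + Q$
$U = 0$ ($U = \frac{\left(-1\right) 4 + \left(3 + 1\right)}{2} = \frac{-4 + 4}{2} = \frac{1}{2} \cdot 0 = 0$)
$M{\left(I \right)} = -3 + 4 I^{2}$ ($M{\left(I \right)} = -3 + \left(I + I\right) \left(I + I\right) = -3 + 2 I 2 I = -3 + 4 I^{2}$)
$w{\left(A \right)} = 3 + A$
$w{\left(M{\left(U \right)} \right)} \left(-58 + 27\right) = \left(3 - \left(3 - 4 \cdot 0^{2}\right)\right) \left(-58 + 27\right) = \left(3 + \left(-3 + 4 \cdot 0\right)\right) \left(-31\right) = \left(3 + \left(-3 + 0\right)\right) \left(-31\right) = \left(3 - 3\right) \left(-31\right) = 0 \left(-31\right) = 0$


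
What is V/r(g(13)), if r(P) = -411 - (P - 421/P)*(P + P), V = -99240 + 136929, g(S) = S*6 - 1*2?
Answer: -12563/3707 ≈ -3.3890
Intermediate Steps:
g(S) = -2 + 6*S (g(S) = 6*S - 2 = -2 + 6*S)
V = 37689
r(P) = -411 - 2*P*(P - 421/P) (r(P) = -411 - (P - 421/P)*2*P = -411 - 2*P*(P - 421/P))
V/r(g(13)) = 37689/(431 - 2*(-2 + 6*13)²) = 37689/(431 - 2*(-2 + 78)²) = 37689/(431 - 2*76²) = 37689/(431 - 2*5776) = 37689/(431 - 11552) = 37689/(-11121) = 37689*(-1/11121) = -12563/3707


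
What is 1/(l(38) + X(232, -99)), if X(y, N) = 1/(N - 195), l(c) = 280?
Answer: 294/82319 ≈ 0.0035715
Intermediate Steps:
X(y, N) = 1/(-195 + N)
1/(l(38) + X(232, -99)) = 1/(280 + 1/(-195 - 99)) = 1/(280 + 1/(-294)) = 1/(280 - 1/294) = 1/(82319/294) = 294/82319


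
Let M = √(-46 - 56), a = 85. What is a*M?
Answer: 85*I*√102 ≈ 858.46*I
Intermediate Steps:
M = I*√102 (M = √(-102) = I*√102 ≈ 10.1*I)
a*M = 85*(I*√102) = 85*I*√102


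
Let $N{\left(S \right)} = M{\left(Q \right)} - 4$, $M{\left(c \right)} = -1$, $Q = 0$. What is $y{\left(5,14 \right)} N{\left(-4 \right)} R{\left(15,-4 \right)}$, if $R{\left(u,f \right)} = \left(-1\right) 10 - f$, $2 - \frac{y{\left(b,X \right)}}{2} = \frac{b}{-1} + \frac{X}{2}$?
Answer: $0$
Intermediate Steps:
$y{\left(b,X \right)} = 4 - X + 2 b$ ($y{\left(b,X \right)} = 4 - 2 \left(\frac{b}{-1} + \frac{X}{2}\right) = 4 - 2 \left(b \left(-1\right) + X \frac{1}{2}\right) = 4 - 2 \left(- b + \frac{X}{2}\right) = 4 - 2 \left(\frac{X}{2} - b\right) = 4 - \left(X - 2 b\right) = 4 - X + 2 b$)
$R{\left(u,f \right)} = -10 - f$
$N{\left(S \right)} = -5$ ($N{\left(S \right)} = -1 - 4 = -5$)
$y{\left(5,14 \right)} N{\left(-4 \right)} R{\left(15,-4 \right)} = \left(4 - 14 + 2 \cdot 5\right) \left(-5\right) \left(-10 - -4\right) = \left(4 - 14 + 10\right) \left(-5\right) \left(-10 + 4\right) = 0 \left(-5\right) \left(-6\right) = 0 \left(-6\right) = 0$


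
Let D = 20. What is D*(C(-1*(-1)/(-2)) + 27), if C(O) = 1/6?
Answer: 1630/3 ≈ 543.33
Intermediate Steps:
C(O) = 1/6
D*(C(-1*(-1)/(-2)) + 27) = 20*(1/6 + 27) = 20*(163/6) = 1630/3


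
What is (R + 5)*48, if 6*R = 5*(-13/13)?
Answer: 200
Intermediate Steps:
R = -5/6 (R = (5*(-13/13))/6 = (5*(-13*1/13))/6 = (5*(-1))/6 = (1/6)*(-5) = -5/6 ≈ -0.83333)
(R + 5)*48 = (-5/6 + 5)*48 = (25/6)*48 = 200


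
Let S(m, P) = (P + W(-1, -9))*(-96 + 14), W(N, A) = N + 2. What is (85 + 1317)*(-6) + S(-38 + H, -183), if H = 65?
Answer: 6512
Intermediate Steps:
W(N, A) = 2 + N
S(m, P) = -82 - 82*P (S(m, P) = (P + (2 - 1))*(-96 + 14) = (P + 1)*(-82) = (1 + P)*(-82) = -82 - 82*P)
(85 + 1317)*(-6) + S(-38 + H, -183) = (85 + 1317)*(-6) + (-82 - 82*(-183)) = 1402*(-6) + (-82 + 15006) = -8412 + 14924 = 6512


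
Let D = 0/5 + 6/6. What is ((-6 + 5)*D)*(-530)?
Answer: 530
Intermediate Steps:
D = 1 (D = 0*(1/5) + 6*(1/6) = 0 + 1 = 1)
((-6 + 5)*D)*(-530) = ((-6 + 5)*1)*(-530) = -1*1*(-530) = -1*(-530) = 530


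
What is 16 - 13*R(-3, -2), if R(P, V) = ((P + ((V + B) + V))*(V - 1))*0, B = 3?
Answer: 16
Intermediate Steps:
R(P, V) = 0 (R(P, V) = ((P + ((V + 3) + V))*(V - 1))*0 = ((P + ((3 + V) + V))*(-1 + V))*0 = ((P + (3 + 2*V))*(-1 + V))*0 = ((3 + P + 2*V)*(-1 + V))*0 = ((-1 + V)*(3 + P + 2*V))*0 = 0)
16 - 13*R(-3, -2) = 16 - 13*0 = 16 + 0 = 16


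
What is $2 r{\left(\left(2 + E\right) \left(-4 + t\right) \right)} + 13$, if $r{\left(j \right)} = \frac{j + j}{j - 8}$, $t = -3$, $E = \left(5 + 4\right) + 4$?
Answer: $\frac{1889}{113} \approx 16.717$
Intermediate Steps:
$E = 13$ ($E = 9 + 4 = 13$)
$r{\left(j \right)} = \frac{2 j}{-8 + j}$
$2 r{\left(\left(2 + E\right) \left(-4 + t\right) \right)} + 13 = 2 \frac{2 \left(2 + 13\right) \left(-4 - 3\right)}{-8 + \left(2 + 13\right) \left(-4 - 3\right)} + 13 = 2 \frac{2 \cdot 15 \left(-7\right)}{-8 + 15 \left(-7\right)} + 13 = 2 \cdot 2 \left(-105\right) \frac{1}{-8 - 105} + 13 = 2 \cdot 2 \left(-105\right) \frac{1}{-113} + 13 = 2 \cdot 2 \left(-105\right) \left(- \frac{1}{113}\right) + 13 = 2 \cdot \frac{210}{113} + 13 = \frac{420}{113} + 13 = \frac{1889}{113}$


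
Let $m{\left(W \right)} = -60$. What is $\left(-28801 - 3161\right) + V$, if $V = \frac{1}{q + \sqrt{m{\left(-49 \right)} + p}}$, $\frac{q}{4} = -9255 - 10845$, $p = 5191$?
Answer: $- \frac{206607318003378}{6464154869} - \frac{\sqrt{5131}}{6464154869} \approx -31962.0$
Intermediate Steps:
$q = -80400$ ($q = 4 \left(-9255 - 10845\right) = 4 \left(-20100\right) = -80400$)
$V = \frac{1}{-80400 + \sqrt{5131}}$ ($V = \frac{1}{-80400 + \sqrt{-60 + 5191}} = \frac{1}{-80400 + \sqrt{5131}} \approx -1.2449 \cdot 10^{-5}$)
$\left(-28801 - 3161\right) + V = \left(-28801 - 3161\right) - \left(\frac{80400}{6464154869} + \frac{\sqrt{5131}}{6464154869}\right) = -31962 - \left(\frac{80400}{6464154869} + \frac{\sqrt{5131}}{6464154869}\right) = - \frac{206607318003378}{6464154869} - \frac{\sqrt{5131}}{6464154869}$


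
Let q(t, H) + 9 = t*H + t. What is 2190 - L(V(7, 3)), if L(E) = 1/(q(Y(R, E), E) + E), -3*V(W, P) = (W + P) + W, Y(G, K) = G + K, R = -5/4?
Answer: 694212/317 ≈ 2189.9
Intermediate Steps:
R = -5/4 (R = -5*¼ = -5/4 ≈ -1.2500)
q(t, H) = -9 + t + H*t (q(t, H) = -9 + (t*H + t) = -9 + (H*t + t) = -9 + (t + H*t) = -9 + t + H*t)
V(W, P) = -2*W/3 - P/3 (V(W, P) = -((W + P) + W)/3 = -((P + W) + W)/3 = -(P + 2*W)/3 = -2*W/3 - P/3)
L(E) = 1/(-41/4 + 2*E + E*(-5/4 + E)) (L(E) = 1/((-9 + (-5/4 + E) + E*(-5/4 + E)) + E) = 1/((-41/4 + E + E*(-5/4 + E)) + E) = 1/(-41/4 + 2*E + E*(-5/4 + E)))
2190 - L(V(7, 3)) = 2190 - 4/(-41 + 3*(-⅔*7 - ⅓*3) + 4*(-⅔*7 - ⅓*3)²) = 2190 - 4/(-41 + 3*(-14/3 - 1) + 4*(-14/3 - 1)²) = 2190 - 4/(-41 + 3*(-17/3) + 4*(-17/3)²) = 2190 - 4/(-41 - 17 + 4*(289/9)) = 2190 - 4/(-41 - 17 + 1156/9) = 2190 - 4/634/9 = 2190 - 4*9/634 = 2190 - 1*18/317 = 2190 - 18/317 = 694212/317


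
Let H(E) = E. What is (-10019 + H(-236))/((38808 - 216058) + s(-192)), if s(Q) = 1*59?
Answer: 1465/25313 ≈ 0.057875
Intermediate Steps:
s(Q) = 59
(-10019 + H(-236))/((38808 - 216058) + s(-192)) = (-10019 - 236)/((38808 - 216058) + 59) = -10255/(-177250 + 59) = -10255/(-177191) = -10255*(-1/177191) = 1465/25313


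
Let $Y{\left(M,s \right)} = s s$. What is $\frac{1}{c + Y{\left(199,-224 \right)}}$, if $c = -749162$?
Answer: $- \frac{1}{698986} \approx -1.4306 \cdot 10^{-6}$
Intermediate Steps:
$Y{\left(M,s \right)} = s^{2}$
$\frac{1}{c + Y{\left(199,-224 \right)}} = \frac{1}{-749162 + \left(-224\right)^{2}} = \frac{1}{-749162 + 50176} = \frac{1}{-698986} = - \frac{1}{698986}$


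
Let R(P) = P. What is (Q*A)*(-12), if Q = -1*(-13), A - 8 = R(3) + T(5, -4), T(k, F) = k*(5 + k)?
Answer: -9516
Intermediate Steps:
A = 61 (A = 8 + (3 + 5*(5 + 5)) = 8 + (3 + 5*10) = 8 + (3 + 50) = 8 + 53 = 61)
Q = 13
(Q*A)*(-12) = (13*61)*(-12) = 793*(-12) = -9516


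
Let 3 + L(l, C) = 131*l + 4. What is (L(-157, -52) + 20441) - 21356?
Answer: -21481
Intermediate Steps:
L(l, C) = 1 + 131*l (L(l, C) = -3 + (131*l + 4) = -3 + (4 + 131*l) = 1 + 131*l)
(L(-157, -52) + 20441) - 21356 = ((1 + 131*(-157)) + 20441) - 21356 = ((1 - 20567) + 20441) - 21356 = (-20566 + 20441) - 21356 = -125 - 21356 = -21481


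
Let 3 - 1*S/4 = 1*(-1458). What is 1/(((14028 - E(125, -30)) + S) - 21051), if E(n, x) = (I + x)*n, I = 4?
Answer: 1/2071 ≈ 0.00048286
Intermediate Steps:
E(n, x) = n*(4 + x) (E(n, x) = (4 + x)*n = n*(4 + x))
S = 5844 (S = 12 - 4*(-1458) = 12 + 5832 = 5844)
1/(((14028 - E(125, -30)) + S) - 21051) = 1/(((14028 - 125*(4 - 30)) + 5844) - 21051) = 1/(((14028 - 125*(-26)) + 5844) - 21051) = 1/(((14028 - 1*(-3250)) + 5844) - 21051) = 1/(((14028 + 3250) + 5844) - 21051) = 1/((17278 + 5844) - 21051) = 1/(23122 - 21051) = 1/2071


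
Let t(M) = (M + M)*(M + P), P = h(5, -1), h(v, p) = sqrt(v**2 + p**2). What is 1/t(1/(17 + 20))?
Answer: -1369/71186 + 50653*sqrt(26)/71186 ≈ 3.6090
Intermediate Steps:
h(v, p) = sqrt(p**2 + v**2)
P = sqrt(26) (P = sqrt((-1)**2 + 5**2) = sqrt(1 + 25) = sqrt(26) ≈ 5.0990)
t(M) = 2*M*(M + sqrt(26)) (t(M) = (M + M)*(M + sqrt(26)) = (2*M)*(M + sqrt(26)) = 2*M*(M + sqrt(26)))
1/t(1/(17 + 20)) = 1/(2*(1/(17 + 20) + sqrt(26))/(17 + 20)) = 1/(2*(1/37 + sqrt(26))/37) = 1/(2*(1/37)*(1/37 + sqrt(26))) = 1/(2/1369 + 2*sqrt(26)/37)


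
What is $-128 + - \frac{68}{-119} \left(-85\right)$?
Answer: $- \frac{1236}{7} \approx -176.57$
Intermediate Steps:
$-128 + - \frac{68}{-119} \left(-85\right) = -128 + \left(-68\right) \left(- \frac{1}{119}\right) \left(-85\right) = -128 + \frac{4}{7} \left(-85\right) = -128 - \frac{340}{7} = - \frac{1236}{7}$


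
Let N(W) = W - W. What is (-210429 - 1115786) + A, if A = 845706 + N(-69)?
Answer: -480509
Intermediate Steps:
N(W) = 0
A = 845706 (A = 845706 + 0 = 845706)
(-210429 - 1115786) + A = (-210429 - 1115786) + 845706 = -1326215 + 845706 = -480509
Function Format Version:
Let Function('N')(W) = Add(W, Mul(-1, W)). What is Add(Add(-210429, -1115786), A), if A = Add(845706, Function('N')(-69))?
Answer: -480509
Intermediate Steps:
Function('N')(W) = 0
A = 845706 (A = Add(845706, 0) = 845706)
Add(Add(-210429, -1115786), A) = Add(Add(-210429, -1115786), 845706) = Add(-1326215, 845706) = -480509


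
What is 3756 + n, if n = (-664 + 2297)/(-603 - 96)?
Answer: 2623811/699 ≈ 3753.7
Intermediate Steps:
n = -1633/699 (n = 1633/(-699) = 1633*(-1/699) = -1633/699 ≈ -2.3362)
3756 + n = 3756 - 1633/699 = 2623811/699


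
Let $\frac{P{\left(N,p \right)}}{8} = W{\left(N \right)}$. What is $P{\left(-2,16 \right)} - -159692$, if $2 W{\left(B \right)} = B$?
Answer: $159684$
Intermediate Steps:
$W{\left(B \right)} = \frac{B}{2}$
$P{\left(N,p \right)} = 4 N$ ($P{\left(N,p \right)} = 8 \frac{N}{2} = 4 N$)
$P{\left(-2,16 \right)} - -159692 = 4 \left(-2\right) - -159692 = -8 + 159692 = 159684$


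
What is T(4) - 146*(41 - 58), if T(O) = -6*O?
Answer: 2458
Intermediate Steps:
T(4) - 146*(41 - 58) = -6*4 - 146*(41 - 58) = -24 - 146*(-17) = -24 + 2482 = 2458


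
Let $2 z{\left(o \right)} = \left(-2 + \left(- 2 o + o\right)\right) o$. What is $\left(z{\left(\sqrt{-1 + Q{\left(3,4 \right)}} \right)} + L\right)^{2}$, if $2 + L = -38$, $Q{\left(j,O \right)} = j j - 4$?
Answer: $1936$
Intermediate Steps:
$Q{\left(j,O \right)} = -4 + j^{2}$ ($Q{\left(j,O \right)} = j^{2} - 4 = -4 + j^{2}$)
$L = -40$ ($L = -2 - 38 = -40$)
$z{\left(o \right)} = \frac{o \left(-2 - o\right)}{2}$ ($z{\left(o \right)} = \frac{\left(-2 + \left(- 2 o + o\right)\right) o}{2} = \frac{\left(-2 - o\right) o}{2} = \frac{o \left(-2 - o\right)}{2}$)
$\left(z{\left(\sqrt{-1 + Q{\left(3,4 \right)}} \right)} + L\right)^{2} = \left(- \frac{\sqrt{-1 - \left(4 - 3^{2}\right)} \left(2 + \sqrt{-1 - \left(4 - 3^{2}\right)}\right)}{2} - 40\right)^{2} = \left(- \frac{\sqrt{-1 + \left(-4 + 9\right)} \left(2 + \sqrt{-1 + \left(-4 + 9\right)}\right)}{2} - 40\right)^{2} = \left(- \frac{\sqrt{-1 + 5} \left(2 + \sqrt{-1 + 5}\right)}{2} - 40\right)^{2} = \left(- \frac{\sqrt{4} \left(2 + \sqrt{4}\right)}{2} - 40\right)^{2} = \left(\left(- \frac{1}{2}\right) 2 \left(2 + 2\right) - 40\right)^{2} = \left(\left(- \frac{1}{2}\right) 2 \cdot 4 - 40\right)^{2} = \left(-4 - 40\right)^{2} = \left(-44\right)^{2} = 1936$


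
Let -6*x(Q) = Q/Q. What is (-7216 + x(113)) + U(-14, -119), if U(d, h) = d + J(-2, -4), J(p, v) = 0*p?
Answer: -43381/6 ≈ -7230.2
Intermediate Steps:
J(p, v) = 0
U(d, h) = d (U(d, h) = d + 0 = d)
x(Q) = -⅙ (x(Q) = -Q/(6*Q) = -⅙*1 = -⅙)
(-7216 + x(113)) + U(-14, -119) = (-7216 - ⅙) - 14 = -43297/6 - 14 = -43381/6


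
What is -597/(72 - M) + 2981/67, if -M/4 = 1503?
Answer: 6032135/135876 ≈ 44.394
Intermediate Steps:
M = -6012 (M = -4*1503 = -6012)
-597/(72 - M) + 2981/67 = -597/(72 - 1*(-6012)) + 2981/67 = -597/(72 + 6012) + 2981*(1/67) = -597/6084 + 2981/67 = -597*1/6084 + 2981/67 = -199/2028 + 2981/67 = 6032135/135876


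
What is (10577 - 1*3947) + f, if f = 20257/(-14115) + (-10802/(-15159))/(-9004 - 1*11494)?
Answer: 4845417257424316/730990400655 ≈ 6628.6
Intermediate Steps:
f = -1049098918334/730990400655 (f = 20257*(-1/14115) + (-10802*(-1/15159))/(-9004 - 11494) = -20257/14115 + (10802/15159)/(-20498) = -20257/14115 + (10802/15159)*(-1/20498) = -20257/14115 - 5401/155364591 = -1049098918334/730990400655 ≈ -1.4352)
(10577 - 1*3947) + f = (10577 - 1*3947) - 1049098918334/730990400655 = (10577 - 3947) - 1049098918334/730990400655 = 6630 - 1049098918334/730990400655 = 4845417257424316/730990400655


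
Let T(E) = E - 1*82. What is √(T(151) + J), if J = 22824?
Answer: √22893 ≈ 151.30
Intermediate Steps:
T(E) = -82 + E (T(E) = E - 82 = -82 + E)
√(T(151) + J) = √((-82 + 151) + 22824) = √(69 + 22824) = √22893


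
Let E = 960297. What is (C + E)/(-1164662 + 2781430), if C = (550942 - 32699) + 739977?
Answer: 130501/95104 ≈ 1.3722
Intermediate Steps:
C = 1258220 (C = 518243 + 739977 = 1258220)
(C + E)/(-1164662 + 2781430) = (1258220 + 960297)/(-1164662 + 2781430) = 2218517/1616768 = 2218517*(1/1616768) = 130501/95104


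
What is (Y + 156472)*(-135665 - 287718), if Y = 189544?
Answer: -146497292128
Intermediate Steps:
(Y + 156472)*(-135665 - 287718) = (189544 + 156472)*(-135665 - 287718) = 346016*(-423383) = -146497292128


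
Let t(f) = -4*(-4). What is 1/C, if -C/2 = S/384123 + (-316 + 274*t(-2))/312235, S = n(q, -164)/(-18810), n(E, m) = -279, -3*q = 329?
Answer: -2278796253195/59379445819 ≈ -38.377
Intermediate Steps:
q = -329/3 (q = -⅓*329 = -329/3 ≈ -109.67)
t(f) = 16
S = 31/2090 (S = -279/(-18810) = -279*(-1/18810) = 31/2090 ≈ 0.014833)
C = -59379445819/2278796253195 (C = -2*((31/2090)/384123 + (-316 + 274*16)/312235) = -2*((31/2090)*(1/384123) + (-316 + 4384)*(1/312235)) = -2*(31/802817070 + 4068*(1/312235)) = -2*(31/802817070 + 4068/312235) = -2*59379445819/4557592506390 = -59379445819/2278796253195 ≈ -0.026057)
1/C = 1/(-59379445819/2278796253195) = -2278796253195/59379445819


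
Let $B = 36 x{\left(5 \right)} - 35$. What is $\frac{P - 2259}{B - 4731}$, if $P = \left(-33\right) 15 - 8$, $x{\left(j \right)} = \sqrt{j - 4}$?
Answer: $\frac{1381}{2365} \approx 0.58393$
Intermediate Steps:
$x{\left(j \right)} = \sqrt{-4 + j}$
$B = 1$ ($B = 36 \sqrt{-4 + 5} - 35 = 36 \sqrt{1} - 35 = 36 \cdot 1 - 35 = 36 - 35 = 1$)
$P = -503$ ($P = -495 - 8 = -503$)
$\frac{P - 2259}{B - 4731} = \frac{-503 - 2259}{1 - 4731} = - \frac{2762}{-4730} = \left(-2762\right) \left(- \frac{1}{4730}\right) = \frac{1381}{2365}$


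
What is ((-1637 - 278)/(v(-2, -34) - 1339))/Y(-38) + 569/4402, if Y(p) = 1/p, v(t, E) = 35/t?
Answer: -639123383/11942626 ≈ -53.516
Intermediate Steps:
((-1637 - 278)/(v(-2, -34) - 1339))/Y(-38) + 569/4402 = ((-1637 - 278)/(35/(-2) - 1339))/(1/(-38)) + 569/4402 = (-1915/(35*(-½) - 1339))/(-1/38) + 569*(1/4402) = -1915/(-35/2 - 1339)*(-38) + 569/4402 = -1915/(-2713/2)*(-38) + 569/4402 = -1915*(-2/2713)*(-38) + 569/4402 = (3830/2713)*(-38) + 569/4402 = -145540/2713 + 569/4402 = -639123383/11942626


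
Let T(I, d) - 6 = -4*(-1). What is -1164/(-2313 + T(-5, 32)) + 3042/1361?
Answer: 8589930/3134383 ≈ 2.7405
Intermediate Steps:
T(I, d) = 10 (T(I, d) = 6 - 4*(-1) = 6 + 4 = 10)
-1164/(-2313 + T(-5, 32)) + 3042/1361 = -1164/(-2313 + 10) + 3042/1361 = -1164/(-2303) + 3042*(1/1361) = -1164*(-1/2303) + 3042/1361 = 1164/2303 + 3042/1361 = 8589930/3134383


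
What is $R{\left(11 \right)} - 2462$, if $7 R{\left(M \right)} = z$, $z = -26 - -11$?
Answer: $- \frac{17249}{7} \approx -2464.1$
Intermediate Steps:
$z = -15$ ($z = -26 + 11 = -15$)
$R{\left(M \right)} = - \frac{15}{7}$ ($R{\left(M \right)} = \frac{1}{7} \left(-15\right) = - \frac{15}{7}$)
$R{\left(11 \right)} - 2462 = - \frac{15}{7} - 2462 = - \frac{17249}{7}$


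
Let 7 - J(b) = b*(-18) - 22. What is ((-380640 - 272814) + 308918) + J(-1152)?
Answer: -365243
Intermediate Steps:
J(b) = 29 + 18*b (J(b) = 7 - (b*(-18) - 22) = 7 - (-18*b - 22) = 7 - (-22 - 18*b) = 7 + (22 + 18*b) = 29 + 18*b)
((-380640 - 272814) + 308918) + J(-1152) = ((-380640 - 272814) + 308918) + (29 + 18*(-1152)) = (-653454 + 308918) + (29 - 20736) = -344536 - 20707 = -365243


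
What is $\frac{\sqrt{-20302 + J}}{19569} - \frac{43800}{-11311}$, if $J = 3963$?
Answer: $\frac{43800}{11311} + \frac{i \sqrt{16339}}{19569} \approx 3.8723 + 0.006532 i$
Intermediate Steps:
$\frac{\sqrt{-20302 + J}}{19569} - \frac{43800}{-11311} = \frac{\sqrt{-20302 + 3963}}{19569} - \frac{43800}{-11311} = \sqrt{-16339} \cdot \frac{1}{19569} - - \frac{43800}{11311} = i \sqrt{16339} \cdot \frac{1}{19569} + \frac{43800}{11311} = \frac{i \sqrt{16339}}{19569} + \frac{43800}{11311} = \frac{43800}{11311} + \frac{i \sqrt{16339}}{19569}$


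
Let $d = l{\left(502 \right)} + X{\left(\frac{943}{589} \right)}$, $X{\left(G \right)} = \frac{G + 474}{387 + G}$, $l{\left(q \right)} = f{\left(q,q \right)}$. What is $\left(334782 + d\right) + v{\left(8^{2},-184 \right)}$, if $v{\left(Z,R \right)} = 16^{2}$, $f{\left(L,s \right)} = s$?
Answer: $\frac{76800688569}{228886} \approx 3.3554 \cdot 10^{5}$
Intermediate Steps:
$l{\left(q \right)} = q$
$X{\left(G \right)} = \frac{474 + G}{387 + G}$
$v{\left(Z,R \right)} = 256$
$d = \frac{115180901}{228886}$ ($d = 502 + \frac{474 + \frac{943}{589}}{387 + \frac{943}{589}} = 502 + \frac{1}{\frac{228886}{589}} \cdot \frac{280129}{589} = 502 + \frac{589}{228886} \cdot \frac{280129}{589} = 502 + \frac{280129}{228886} = \frac{115180901}{228886} \approx 503.22$)
$\left(334782 + d\right) + v{\left(8^{2},-184 \right)} = \left(334782 + \frac{115180901}{228886}\right) + 256 = \frac{76742093753}{228886} + 256 = \frac{76800688569}{228886}$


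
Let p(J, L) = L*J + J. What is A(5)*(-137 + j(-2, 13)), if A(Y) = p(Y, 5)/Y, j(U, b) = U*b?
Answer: -978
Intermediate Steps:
p(J, L) = J + J*L (p(J, L) = J*L + J = J + J*L)
A(Y) = 6 (A(Y) = (Y*(1 + 5))/Y = (Y*6)/Y = (6*Y)/Y = 6)
A(5)*(-137 + j(-2, 13)) = 6*(-137 - 2*13) = 6*(-137 - 26) = 6*(-163) = -978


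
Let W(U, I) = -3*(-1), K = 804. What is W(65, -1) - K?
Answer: -801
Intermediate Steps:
W(U, I) = 3
W(65, -1) - K = 3 - 1*804 = 3 - 804 = -801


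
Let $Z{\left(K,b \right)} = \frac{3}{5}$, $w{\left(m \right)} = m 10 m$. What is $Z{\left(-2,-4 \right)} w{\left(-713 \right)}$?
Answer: $3050214$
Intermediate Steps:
$w{\left(m \right)} = 10 m^{2}$ ($w{\left(m \right)} = 10 m m = 10 m^{2}$)
$Z{\left(K,b \right)} = \frac{3}{5}$ ($Z{\left(K,b \right)} = 3 \cdot \frac{1}{5} = \frac{3}{5}$)
$Z{\left(-2,-4 \right)} w{\left(-713 \right)} = \frac{3 \cdot 10 \left(-713\right)^{2}}{5} = \frac{3 \cdot 10 \cdot 508369}{5} = \frac{3}{5} \cdot 5083690 = 3050214$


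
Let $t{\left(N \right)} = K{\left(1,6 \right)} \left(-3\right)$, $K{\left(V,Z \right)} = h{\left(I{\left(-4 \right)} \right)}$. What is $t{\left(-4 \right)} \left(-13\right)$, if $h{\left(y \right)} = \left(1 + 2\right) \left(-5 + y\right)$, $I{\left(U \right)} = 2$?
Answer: $-351$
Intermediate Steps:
$h{\left(y \right)} = -15 + 3 y$ ($h{\left(y \right)} = 3 \left(-5 + y\right) = -15 + 3 y$)
$K{\left(V,Z \right)} = -9$ ($K{\left(V,Z \right)} = -15 + 3 \cdot 2 = -15 + 6 = -9$)
$t{\left(N \right)} = 27$ ($t{\left(N \right)} = \left(-9\right) \left(-3\right) = 27$)
$t{\left(-4 \right)} \left(-13\right) = 27 \left(-13\right) = -351$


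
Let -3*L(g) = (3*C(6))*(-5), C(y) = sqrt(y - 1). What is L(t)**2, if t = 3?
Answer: 125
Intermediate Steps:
C(y) = sqrt(-1 + y)
L(g) = 5*sqrt(5) (L(g) = -3*sqrt(-1 + 6)*(-5)/3 = -3*sqrt(5)*(-5)/3 = -(-5)*sqrt(5) = 5*sqrt(5))
L(t)**2 = (5*sqrt(5))**2 = 125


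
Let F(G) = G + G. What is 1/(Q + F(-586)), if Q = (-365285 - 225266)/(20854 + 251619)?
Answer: -272473/319928907 ≈ -0.00085167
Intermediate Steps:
Q = -590551/272473 ≈ -2.1674
F(G) = 2*G
1/(Q + F(-586)) = 1/(-590551/272473 + 2*(-586)) = 1/(-590551/272473 - 1172) = 1/(-319928907/272473) = -272473/319928907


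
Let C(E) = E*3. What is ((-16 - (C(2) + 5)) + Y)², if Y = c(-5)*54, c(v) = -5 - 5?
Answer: 321489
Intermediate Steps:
c(v) = -10
C(E) = 3*E
Y = -540 (Y = -10*54 = -540)
((-16 - (C(2) + 5)) + Y)² = ((-16 - (3*2 + 5)) - 540)² = ((-16 - (6 + 5)) - 540)² = ((-16 - 1*11) - 540)² = ((-16 - 11) - 540)² = (-27 - 540)² = (-567)² = 321489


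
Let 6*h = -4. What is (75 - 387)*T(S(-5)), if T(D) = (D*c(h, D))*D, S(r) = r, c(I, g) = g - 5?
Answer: 78000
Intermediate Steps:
h = -⅔ (h = (⅙)*(-4) = -⅔ ≈ -0.66667)
c(I, g) = -5 + g
T(D) = D²*(-5 + D) (T(D) = (D*(-5 + D))*D = D²*(-5 + D))
(75 - 387)*T(S(-5)) = (75 - 387)*((-5)²*(-5 - 5)) = -7800*(-10) = -312*(-250) = 78000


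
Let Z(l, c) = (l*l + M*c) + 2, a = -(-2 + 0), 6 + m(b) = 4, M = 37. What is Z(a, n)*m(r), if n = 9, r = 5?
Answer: -678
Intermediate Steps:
m(b) = -2 (m(b) = -6 + 4 = -2)
a = 2 (a = -1*(-2) = 2)
Z(l, c) = 2 + l² + 37*c (Z(l, c) = (l*l + 37*c) + 2 = (l² + 37*c) + 2 = 2 + l² + 37*c)
Z(a, n)*m(r) = (2 + 2² + 37*9)*(-2) = (2 + 4 + 333)*(-2) = 339*(-2) = -678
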